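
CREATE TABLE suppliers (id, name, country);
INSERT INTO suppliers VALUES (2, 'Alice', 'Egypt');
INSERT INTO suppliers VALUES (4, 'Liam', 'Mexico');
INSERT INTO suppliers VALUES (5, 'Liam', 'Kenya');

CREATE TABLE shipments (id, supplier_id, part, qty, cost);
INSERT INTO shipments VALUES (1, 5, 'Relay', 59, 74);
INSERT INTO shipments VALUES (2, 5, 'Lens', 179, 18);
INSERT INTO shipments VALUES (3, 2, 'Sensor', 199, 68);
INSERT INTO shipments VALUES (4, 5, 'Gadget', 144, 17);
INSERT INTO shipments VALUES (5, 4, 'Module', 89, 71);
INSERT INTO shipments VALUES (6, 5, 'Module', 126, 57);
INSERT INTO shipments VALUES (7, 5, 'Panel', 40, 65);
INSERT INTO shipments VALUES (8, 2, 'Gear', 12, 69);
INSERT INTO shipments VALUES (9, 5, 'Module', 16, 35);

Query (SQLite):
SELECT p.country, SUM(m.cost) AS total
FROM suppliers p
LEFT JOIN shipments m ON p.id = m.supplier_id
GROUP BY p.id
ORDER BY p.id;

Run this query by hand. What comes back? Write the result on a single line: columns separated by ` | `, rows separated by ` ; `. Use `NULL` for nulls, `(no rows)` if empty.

LEFT JOIN keeps every suppliers row; unmatched ones get NULL for shipments columns.
Group by suppliers.id and compute SUM(m.cost). SUM over an all-NULL group is NULL.
  2: ids {3, 8} → SUM(m.cost)=137
  4: ids {5} → SUM(m.cost)=71
  5: ids {1, 2, 4, 6, 7, 9} → SUM(m.cost)=266

Egypt | 137 ; Mexico | 71 ; Kenya | 266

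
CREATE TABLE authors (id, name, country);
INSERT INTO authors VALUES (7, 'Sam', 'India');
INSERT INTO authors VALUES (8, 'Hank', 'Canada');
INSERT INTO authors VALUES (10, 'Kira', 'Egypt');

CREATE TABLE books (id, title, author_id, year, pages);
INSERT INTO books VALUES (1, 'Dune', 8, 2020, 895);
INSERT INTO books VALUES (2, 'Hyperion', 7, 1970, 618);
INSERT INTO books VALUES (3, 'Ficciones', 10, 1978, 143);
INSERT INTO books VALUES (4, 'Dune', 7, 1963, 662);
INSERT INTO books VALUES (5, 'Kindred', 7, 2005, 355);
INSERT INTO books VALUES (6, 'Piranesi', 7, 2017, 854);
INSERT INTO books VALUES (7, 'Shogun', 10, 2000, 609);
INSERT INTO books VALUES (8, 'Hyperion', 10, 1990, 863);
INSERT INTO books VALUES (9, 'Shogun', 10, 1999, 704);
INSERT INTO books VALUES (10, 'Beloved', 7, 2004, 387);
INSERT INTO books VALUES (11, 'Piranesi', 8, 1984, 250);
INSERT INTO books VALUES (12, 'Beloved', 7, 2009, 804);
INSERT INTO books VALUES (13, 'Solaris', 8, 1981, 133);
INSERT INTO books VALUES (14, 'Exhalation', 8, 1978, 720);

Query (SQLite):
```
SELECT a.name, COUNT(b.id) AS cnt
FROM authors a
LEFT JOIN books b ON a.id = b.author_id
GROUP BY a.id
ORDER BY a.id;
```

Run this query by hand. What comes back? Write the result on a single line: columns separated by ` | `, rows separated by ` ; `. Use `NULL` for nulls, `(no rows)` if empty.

Sam | 6 ; Hank | 4 ; Kira | 4

LEFT JOIN keeps every authors row; unmatched ones get NULL for books columns.
Group by authors.id and compute COUNT(b.id). COUNT(col) of an all-NULL group is 0.
  7: ids {2, 4, 5, 6, 10, 12} → COUNT(b.id)=6
  8: ids {1, 11, 13, 14} → COUNT(b.id)=4
  10: ids {3, 7, 8, 9} → COUNT(b.id)=4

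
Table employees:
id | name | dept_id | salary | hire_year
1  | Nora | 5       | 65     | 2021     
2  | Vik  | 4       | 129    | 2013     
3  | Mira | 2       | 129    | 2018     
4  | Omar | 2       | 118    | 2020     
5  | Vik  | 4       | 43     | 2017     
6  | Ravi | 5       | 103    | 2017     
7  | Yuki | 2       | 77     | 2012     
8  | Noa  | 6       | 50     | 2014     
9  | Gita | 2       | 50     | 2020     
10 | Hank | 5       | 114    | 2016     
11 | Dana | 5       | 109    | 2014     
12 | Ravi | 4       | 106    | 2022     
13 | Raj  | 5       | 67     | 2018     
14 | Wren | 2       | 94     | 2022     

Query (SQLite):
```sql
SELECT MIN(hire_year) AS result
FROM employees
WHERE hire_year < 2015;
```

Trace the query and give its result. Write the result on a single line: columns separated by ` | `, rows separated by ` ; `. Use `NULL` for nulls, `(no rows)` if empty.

Rows where hire_year < 2015 → hire_year values: [2013, 2012, 2014, 2014].
MIN of non-NULL values = 2012.

2012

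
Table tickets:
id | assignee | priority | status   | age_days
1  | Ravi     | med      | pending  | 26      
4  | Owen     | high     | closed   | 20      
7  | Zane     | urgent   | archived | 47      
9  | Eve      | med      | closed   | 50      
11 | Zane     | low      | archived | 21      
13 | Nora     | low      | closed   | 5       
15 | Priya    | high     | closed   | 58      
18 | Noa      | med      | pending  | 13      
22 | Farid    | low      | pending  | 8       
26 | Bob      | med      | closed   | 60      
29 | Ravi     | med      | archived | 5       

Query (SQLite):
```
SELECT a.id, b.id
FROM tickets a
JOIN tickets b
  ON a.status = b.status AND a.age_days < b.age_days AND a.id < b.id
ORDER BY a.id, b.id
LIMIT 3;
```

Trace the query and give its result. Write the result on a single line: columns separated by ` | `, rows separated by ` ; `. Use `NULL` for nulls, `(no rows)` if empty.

4 | 9 ; 4 | 15 ; 4 | 26

Pairs (a,b) with same status, a.age_days < b.age_days, a.id < b.id.
status groups: archived:{7,11,29} closed:{4,9,13,15,26} pending:{1,18,22}
Ordered by (a.id, b.id); first 3.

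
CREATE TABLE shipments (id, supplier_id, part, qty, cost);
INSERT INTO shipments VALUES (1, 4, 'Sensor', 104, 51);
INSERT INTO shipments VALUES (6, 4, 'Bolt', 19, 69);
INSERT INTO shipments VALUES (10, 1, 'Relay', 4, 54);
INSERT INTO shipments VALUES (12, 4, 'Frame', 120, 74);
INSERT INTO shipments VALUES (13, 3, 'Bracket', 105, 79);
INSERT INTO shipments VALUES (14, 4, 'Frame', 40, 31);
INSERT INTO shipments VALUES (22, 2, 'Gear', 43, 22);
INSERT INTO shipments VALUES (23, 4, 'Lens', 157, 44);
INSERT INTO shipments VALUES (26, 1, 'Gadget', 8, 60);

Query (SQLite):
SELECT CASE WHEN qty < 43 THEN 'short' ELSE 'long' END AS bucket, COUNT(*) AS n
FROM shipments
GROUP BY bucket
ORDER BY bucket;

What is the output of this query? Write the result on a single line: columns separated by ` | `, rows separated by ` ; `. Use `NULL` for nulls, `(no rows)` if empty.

Bucket rows by qty < 43 → 'short' else 'long'; count each bucket.

long | 5 ; short | 4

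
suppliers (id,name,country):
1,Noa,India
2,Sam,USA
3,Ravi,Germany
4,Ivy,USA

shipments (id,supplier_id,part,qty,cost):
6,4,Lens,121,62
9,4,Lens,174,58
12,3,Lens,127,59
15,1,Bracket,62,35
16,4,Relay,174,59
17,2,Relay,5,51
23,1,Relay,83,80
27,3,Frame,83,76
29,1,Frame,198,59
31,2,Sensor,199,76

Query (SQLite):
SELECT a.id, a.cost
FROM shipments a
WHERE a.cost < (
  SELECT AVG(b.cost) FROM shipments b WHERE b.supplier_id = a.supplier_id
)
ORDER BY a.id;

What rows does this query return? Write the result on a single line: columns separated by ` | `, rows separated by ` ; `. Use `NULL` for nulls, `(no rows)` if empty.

9 | 58 ; 12 | 59 ; 15 | 35 ; 16 | 59 ; 17 | 51

For each shipments row a, compute AVG(cost) over rows sharing a.supplier_id.
Keep row a if a.cost < that per-group AVG.
  supplier_id=1: AVG(cost) = 58.0
  supplier_id=2: AVG(cost) = 63.5
  supplier_id=3: AVG(cost) = 67.5
  supplier_id=4: AVG(cost) = 59.666667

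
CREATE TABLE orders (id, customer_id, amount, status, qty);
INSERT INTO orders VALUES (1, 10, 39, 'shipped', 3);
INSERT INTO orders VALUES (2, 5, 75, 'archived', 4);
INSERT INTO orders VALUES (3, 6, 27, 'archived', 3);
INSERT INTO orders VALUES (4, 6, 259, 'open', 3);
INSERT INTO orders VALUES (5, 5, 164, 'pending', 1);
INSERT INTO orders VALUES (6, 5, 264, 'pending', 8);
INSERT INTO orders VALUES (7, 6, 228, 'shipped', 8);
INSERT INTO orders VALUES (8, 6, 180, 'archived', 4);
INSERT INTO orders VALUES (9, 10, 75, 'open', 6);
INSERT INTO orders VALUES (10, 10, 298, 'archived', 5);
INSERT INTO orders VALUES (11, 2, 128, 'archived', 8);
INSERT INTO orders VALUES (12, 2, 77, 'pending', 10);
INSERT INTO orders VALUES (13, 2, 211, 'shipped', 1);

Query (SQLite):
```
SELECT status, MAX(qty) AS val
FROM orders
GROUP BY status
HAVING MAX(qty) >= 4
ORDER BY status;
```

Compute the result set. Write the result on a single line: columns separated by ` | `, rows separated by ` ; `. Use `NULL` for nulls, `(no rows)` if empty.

archived | 8 ; open | 6 ; pending | 10 ; shipped | 8

Partition orders by status; compute MAX(qty) within each group.
HAVING: keep groups where MAX(qty) >= 4.
  archived: ids {2, 3, 8, 10, 11} → MAX(qty)=8
  open: ids {4, 9} → MAX(qty)=6
  pending: ids {5, 6, 12} → MAX(qty)=10
  shipped: ids {1, 7, 13} → MAX(qty)=8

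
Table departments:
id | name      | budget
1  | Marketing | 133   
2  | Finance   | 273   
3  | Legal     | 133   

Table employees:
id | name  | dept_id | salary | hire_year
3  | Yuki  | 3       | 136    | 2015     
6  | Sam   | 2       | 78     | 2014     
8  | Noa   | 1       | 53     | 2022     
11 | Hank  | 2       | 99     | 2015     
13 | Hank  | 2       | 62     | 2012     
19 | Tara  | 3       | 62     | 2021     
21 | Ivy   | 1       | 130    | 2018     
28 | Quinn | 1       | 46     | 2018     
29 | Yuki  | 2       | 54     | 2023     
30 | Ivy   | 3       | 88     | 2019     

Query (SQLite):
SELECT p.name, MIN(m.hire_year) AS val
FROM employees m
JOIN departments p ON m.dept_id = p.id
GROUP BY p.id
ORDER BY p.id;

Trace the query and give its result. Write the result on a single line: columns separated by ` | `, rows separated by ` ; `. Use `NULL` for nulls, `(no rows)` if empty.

Join each employees row to its departments via dept_id.
Group joined rows by departments.id; compute MIN(m.hire_year) per group.
  1: ids {8, 21, 28} → MIN(m.hire_year)=2018
  2: ids {6, 11, 13, 29} → MIN(m.hire_year)=2012
  3: ids {3, 19, 30} → MIN(m.hire_year)=2015

Marketing | 2018 ; Finance | 2012 ; Legal | 2015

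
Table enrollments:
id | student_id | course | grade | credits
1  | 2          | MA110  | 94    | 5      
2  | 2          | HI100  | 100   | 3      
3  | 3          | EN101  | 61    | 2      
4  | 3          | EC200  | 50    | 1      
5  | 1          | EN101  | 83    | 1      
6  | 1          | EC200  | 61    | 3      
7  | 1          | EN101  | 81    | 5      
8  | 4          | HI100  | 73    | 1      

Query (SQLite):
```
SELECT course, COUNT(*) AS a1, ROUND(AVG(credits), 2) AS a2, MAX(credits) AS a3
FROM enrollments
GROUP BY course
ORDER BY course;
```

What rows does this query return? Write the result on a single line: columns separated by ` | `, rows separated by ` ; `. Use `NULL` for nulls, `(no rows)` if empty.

EC200 | 2 | 2 | 3 ; EN101 | 3 | 2.67 | 5 ; HI100 | 2 | 2 | 3 ; MA110 | 1 | 5 | 5

Group enrollments by course.
Per group compute: COUNT(*), ROUND(AVG(credits), 2), MAX(credits).
  EC200: ids {4, 6} → COUNT(*)=2, ROUND(AVG(credits), 2)=2, MAX(credits)=3
  EN101: ids {3, 5, 7} → COUNT(*)=3, ROUND(AVG(credits), 2)=2.67, MAX(credits)=5
  HI100: ids {2, 8} → COUNT(*)=2, ROUND(AVG(credits), 2)=2, MAX(credits)=3
  MA110: ids {1} → COUNT(*)=1, ROUND(AVG(credits), 2)=5, MAX(credits)=5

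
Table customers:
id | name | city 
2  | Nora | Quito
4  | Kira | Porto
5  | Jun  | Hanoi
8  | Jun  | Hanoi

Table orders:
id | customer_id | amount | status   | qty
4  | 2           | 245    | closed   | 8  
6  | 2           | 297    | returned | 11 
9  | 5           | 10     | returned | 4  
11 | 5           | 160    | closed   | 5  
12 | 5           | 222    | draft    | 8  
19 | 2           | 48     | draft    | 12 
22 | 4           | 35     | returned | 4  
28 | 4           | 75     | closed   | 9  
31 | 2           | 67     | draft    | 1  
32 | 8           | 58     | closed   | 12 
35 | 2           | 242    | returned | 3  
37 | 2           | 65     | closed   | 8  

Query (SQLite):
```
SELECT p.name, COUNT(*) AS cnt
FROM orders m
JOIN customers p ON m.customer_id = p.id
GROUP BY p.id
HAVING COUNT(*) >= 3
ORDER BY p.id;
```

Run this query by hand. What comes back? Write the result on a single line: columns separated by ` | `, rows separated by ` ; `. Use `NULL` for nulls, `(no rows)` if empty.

Nora | 6 ; Jun | 3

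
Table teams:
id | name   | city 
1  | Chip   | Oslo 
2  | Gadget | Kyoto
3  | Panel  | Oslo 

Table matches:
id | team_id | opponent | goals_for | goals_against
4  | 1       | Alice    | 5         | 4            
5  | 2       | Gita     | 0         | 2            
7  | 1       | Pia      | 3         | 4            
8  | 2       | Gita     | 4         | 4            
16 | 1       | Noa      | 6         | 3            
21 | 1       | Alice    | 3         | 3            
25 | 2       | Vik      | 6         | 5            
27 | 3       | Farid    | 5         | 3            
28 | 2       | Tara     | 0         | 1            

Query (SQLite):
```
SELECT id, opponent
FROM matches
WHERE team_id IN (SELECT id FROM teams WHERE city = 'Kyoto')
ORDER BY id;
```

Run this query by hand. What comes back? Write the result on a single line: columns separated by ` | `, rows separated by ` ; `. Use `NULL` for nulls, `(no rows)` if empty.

5 | Gita ; 8 | Gita ; 25 | Vik ; 28 | Tara

Inner query: teams.id where city = 'Kyoto'.
Outer: keep matches rows whose team_id is in that set.
Inner query → {2}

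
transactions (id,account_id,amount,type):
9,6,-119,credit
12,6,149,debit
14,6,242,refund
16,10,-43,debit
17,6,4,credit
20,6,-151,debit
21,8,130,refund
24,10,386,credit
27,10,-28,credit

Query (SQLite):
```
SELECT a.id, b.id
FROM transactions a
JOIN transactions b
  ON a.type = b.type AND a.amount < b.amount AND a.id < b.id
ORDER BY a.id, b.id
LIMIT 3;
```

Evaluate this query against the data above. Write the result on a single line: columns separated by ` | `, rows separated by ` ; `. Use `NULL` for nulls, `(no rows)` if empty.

9 | 17 ; 9 | 24 ; 9 | 27

Pairs (a,b) with same type, a.amount < b.amount, a.id < b.id.
type groups: credit:{9,17,24,27} debit:{12,16,20} refund:{14,21}
Ordered by (a.id, b.id); first 3.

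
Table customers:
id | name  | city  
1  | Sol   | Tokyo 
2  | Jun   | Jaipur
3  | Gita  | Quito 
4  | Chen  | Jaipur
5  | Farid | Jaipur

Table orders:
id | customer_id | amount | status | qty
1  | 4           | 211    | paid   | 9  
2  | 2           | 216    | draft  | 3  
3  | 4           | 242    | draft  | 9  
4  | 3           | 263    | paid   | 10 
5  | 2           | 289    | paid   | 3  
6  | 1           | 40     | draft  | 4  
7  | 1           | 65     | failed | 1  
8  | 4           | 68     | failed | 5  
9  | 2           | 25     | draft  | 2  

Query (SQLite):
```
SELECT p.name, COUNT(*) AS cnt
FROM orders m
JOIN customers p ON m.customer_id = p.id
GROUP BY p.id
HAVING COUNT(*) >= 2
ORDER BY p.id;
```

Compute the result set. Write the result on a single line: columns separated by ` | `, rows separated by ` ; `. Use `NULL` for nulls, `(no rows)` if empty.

Join each orders row to its customers via customer_id.
Group joined rows by customers.id; compute COUNT(*) per group.
HAVING: keep groups with count ≥ 2.
  1: ids {6, 7} → COUNT(*)=2
  2: ids {2, 5, 9} → COUNT(*)=3
  3: ids {4} → COUNT(*)=1
  4: ids {1, 3, 8} → COUNT(*)=3

Sol | 2 ; Jun | 3 ; Chen | 3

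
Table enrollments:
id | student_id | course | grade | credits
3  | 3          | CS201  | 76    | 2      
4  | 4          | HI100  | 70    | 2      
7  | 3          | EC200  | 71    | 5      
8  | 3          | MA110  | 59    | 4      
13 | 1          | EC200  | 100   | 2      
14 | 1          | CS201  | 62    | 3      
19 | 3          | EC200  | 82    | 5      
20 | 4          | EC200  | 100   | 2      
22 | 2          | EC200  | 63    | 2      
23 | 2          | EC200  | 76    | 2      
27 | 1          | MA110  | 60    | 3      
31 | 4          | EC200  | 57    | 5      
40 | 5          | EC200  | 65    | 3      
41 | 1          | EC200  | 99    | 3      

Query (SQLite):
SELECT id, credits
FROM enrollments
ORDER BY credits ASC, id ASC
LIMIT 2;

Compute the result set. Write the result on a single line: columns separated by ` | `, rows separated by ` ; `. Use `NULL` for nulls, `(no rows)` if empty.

3 | 2 ; 4 | 2

Sort by credits asc, tiebreak id asc: (2, id=3), (2, id=4), (2, id=13), (2, id=20), (2, id=22) …. Take first 2.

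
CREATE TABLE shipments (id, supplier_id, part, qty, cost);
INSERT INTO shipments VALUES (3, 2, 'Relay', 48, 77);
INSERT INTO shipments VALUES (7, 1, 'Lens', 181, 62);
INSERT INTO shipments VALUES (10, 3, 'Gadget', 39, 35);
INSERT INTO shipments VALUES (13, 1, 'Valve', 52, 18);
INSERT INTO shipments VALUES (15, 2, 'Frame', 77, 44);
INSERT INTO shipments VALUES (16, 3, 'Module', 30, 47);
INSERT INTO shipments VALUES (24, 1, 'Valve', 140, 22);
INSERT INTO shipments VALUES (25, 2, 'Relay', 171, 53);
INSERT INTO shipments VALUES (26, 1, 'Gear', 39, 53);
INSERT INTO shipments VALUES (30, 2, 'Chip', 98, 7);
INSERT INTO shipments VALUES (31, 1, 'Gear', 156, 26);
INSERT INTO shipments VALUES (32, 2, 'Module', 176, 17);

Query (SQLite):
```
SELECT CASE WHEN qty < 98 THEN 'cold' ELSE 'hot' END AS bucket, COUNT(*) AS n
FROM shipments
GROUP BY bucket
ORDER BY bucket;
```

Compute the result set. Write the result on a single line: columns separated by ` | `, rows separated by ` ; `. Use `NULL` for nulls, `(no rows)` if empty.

cold | 6 ; hot | 6

Bucket rows by qty < 98 → 'cold' else 'hot'; count each bucket.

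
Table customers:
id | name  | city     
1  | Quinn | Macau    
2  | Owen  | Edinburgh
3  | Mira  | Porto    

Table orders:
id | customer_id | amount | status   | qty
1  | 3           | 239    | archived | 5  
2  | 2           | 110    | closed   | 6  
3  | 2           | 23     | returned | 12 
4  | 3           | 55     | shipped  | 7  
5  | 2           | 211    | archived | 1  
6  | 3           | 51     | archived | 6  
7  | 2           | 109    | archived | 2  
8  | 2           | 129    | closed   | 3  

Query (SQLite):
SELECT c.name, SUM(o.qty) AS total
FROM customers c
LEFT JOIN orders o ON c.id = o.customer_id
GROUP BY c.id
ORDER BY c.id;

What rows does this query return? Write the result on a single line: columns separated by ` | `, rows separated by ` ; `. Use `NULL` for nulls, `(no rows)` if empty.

Quinn | NULL ; Owen | 24 ; Mira | 18

LEFT JOIN keeps every customers row; unmatched ones get NULL for orders columns.
Group by customers.id and compute SUM(o.qty). SUM over an all-NULL group is NULL.
  1: ids {—} → SUM(o.qty)=NULL
  2: ids {2, 3, 5, 7, 8} → SUM(o.qty)=24
  3: ids {1, 4, 6} → SUM(o.qty)=18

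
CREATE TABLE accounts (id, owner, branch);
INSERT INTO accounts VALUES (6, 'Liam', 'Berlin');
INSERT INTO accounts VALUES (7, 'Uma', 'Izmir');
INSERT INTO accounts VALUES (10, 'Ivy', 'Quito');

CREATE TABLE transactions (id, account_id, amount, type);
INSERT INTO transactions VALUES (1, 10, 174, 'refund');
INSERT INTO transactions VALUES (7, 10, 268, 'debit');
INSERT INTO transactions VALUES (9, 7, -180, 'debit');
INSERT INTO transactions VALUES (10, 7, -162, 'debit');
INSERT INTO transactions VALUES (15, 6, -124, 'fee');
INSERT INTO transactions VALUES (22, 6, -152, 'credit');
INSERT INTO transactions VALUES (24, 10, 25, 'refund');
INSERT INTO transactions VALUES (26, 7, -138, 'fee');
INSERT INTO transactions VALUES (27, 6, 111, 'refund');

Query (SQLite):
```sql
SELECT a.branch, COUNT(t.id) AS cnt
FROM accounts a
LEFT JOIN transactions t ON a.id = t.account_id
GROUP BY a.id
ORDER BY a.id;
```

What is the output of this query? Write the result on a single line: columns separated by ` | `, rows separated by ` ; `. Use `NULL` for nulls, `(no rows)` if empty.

Berlin | 3 ; Izmir | 3 ; Quito | 3

LEFT JOIN keeps every accounts row; unmatched ones get NULL for transactions columns.
Group by accounts.id and compute COUNT(t.id). COUNT(col) of an all-NULL group is 0.
  6: ids {15, 22, 27} → COUNT(t.id)=3
  7: ids {9, 10, 26} → COUNT(t.id)=3
  10: ids {1, 7, 24} → COUNT(t.id)=3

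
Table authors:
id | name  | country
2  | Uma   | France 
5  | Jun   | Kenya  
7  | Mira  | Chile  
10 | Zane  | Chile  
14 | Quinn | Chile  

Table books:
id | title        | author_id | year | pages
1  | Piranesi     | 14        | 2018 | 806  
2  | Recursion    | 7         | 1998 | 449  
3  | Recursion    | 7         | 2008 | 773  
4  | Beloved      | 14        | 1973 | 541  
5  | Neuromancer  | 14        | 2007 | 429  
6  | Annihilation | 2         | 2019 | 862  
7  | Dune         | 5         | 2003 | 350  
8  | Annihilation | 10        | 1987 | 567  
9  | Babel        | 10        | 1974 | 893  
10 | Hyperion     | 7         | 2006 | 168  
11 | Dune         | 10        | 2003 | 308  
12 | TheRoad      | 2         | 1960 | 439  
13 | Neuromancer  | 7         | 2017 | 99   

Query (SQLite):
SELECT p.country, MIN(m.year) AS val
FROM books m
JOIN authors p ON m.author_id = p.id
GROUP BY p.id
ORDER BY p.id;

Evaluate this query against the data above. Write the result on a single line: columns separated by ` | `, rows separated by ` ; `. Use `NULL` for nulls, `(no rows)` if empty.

France | 1960 ; Kenya | 2003 ; Chile | 1998 ; Chile | 1974 ; Chile | 1973

Join each books row to its authors via author_id.
Group joined rows by authors.id; compute MIN(m.year) per group.
  2: ids {6, 12} → MIN(m.year)=1960
  5: ids {7} → MIN(m.year)=2003
  7: ids {2, 3, 10, 13} → MIN(m.year)=1998
  10: ids {8, 9, 11} → MIN(m.year)=1974
  14: ids {1, 4, 5} → MIN(m.year)=1973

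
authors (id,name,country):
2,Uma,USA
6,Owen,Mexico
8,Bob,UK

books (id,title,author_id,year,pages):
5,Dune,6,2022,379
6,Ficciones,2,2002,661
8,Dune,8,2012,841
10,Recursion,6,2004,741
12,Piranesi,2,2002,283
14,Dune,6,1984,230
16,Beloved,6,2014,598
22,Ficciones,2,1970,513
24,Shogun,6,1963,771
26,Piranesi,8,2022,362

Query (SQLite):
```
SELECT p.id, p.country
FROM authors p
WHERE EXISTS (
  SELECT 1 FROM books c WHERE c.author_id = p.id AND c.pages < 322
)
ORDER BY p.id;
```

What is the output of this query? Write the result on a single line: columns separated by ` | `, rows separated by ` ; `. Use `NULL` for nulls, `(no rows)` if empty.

2 | USA ; 6 | Mexico

For each authors row, check whether any books with matching author_id has pages < 322.
Keep rows where that is true.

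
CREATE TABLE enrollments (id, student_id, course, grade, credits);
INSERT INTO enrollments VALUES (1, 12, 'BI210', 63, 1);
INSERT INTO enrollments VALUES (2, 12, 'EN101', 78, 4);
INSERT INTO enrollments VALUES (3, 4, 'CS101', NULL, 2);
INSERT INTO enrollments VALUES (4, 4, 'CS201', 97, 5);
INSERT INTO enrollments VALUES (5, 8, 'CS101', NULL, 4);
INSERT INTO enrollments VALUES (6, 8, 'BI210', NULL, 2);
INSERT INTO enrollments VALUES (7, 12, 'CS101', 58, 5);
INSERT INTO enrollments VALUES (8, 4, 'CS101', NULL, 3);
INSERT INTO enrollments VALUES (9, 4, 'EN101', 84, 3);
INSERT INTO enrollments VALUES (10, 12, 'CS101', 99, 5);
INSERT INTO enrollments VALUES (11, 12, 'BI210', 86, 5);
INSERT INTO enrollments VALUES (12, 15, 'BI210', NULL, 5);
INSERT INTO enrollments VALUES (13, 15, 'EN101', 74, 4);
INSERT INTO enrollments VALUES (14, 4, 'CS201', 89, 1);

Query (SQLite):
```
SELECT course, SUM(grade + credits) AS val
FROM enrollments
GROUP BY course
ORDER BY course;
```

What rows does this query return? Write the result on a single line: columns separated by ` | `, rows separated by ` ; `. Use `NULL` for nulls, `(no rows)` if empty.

For each row compute grade + credits.
Group by course; take SUM of the expression per group.
  BI210: ids {1, 6, 11, 12} → SUM(grade + credits)=155
  CS101: ids {3, 5, 7, 8, 10} → SUM(grade + credits)=167
  CS201: ids {4, 14} → SUM(grade + credits)=192
  EN101: ids {2, 9, 13} → SUM(grade + credits)=247

BI210 | 155 ; CS101 | 167 ; CS201 | 192 ; EN101 | 247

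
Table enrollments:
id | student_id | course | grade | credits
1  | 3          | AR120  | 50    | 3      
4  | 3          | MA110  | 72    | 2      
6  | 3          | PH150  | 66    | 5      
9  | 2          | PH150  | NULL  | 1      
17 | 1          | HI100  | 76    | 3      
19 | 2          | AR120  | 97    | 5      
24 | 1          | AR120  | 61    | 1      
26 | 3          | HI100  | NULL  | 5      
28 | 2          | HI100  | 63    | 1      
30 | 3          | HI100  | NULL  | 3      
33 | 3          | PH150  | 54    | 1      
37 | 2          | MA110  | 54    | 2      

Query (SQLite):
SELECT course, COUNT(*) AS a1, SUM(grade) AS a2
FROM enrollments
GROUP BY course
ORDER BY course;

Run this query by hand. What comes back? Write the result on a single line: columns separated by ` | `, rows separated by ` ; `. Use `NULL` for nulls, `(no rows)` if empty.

AR120 | 3 | 208 ; HI100 | 4 | 139 ; MA110 | 2 | 126 ; PH150 | 3 | 120

Group enrollments by course.
Per group compute: COUNT(*), SUM(grade).
  AR120: ids {1, 19, 24} → COUNT(*)=3, SUM(grade)=208
  HI100: ids {17, 26, 28, 30} → COUNT(*)=4, SUM(grade)=139
  MA110: ids {4, 37} → COUNT(*)=2, SUM(grade)=126
  PH150: ids {6, 9, 33} → COUNT(*)=3, SUM(grade)=120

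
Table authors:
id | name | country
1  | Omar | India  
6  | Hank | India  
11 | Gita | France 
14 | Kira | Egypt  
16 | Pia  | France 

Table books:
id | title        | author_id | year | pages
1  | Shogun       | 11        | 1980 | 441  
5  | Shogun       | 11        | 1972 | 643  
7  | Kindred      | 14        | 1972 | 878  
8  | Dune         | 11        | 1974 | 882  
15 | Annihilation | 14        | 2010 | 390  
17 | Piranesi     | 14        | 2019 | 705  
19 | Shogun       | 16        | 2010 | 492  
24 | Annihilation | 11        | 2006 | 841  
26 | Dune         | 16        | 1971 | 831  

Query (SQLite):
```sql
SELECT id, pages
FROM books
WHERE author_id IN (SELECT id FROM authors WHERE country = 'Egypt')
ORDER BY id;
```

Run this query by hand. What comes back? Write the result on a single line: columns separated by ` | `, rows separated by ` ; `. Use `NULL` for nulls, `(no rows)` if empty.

7 | 878 ; 15 | 390 ; 17 | 705

Inner query: authors.id where country = 'Egypt'.
Outer: keep books rows whose author_id is in that set.
Inner query → {14}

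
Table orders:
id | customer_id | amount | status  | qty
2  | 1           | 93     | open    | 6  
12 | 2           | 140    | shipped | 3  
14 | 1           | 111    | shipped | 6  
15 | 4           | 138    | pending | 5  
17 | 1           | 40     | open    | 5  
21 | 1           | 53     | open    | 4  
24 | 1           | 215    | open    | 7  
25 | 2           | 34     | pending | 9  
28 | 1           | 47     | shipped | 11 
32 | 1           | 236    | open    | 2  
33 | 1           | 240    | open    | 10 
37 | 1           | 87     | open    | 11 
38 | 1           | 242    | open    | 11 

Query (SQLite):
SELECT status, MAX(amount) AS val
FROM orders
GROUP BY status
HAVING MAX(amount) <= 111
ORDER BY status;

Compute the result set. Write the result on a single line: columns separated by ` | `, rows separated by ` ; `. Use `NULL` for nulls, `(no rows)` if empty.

(no rows)

Partition orders by status; compute MAX(amount) within each group.
HAVING: keep groups where MAX(amount) <= 111.
  open: ids {2, 17, 21, 24, 32, 33, 37, 38} → MAX(amount)=242
  pending: ids {15, 25} → MAX(amount)=138
  shipped: ids {12, 14, 28} → MAX(amount)=140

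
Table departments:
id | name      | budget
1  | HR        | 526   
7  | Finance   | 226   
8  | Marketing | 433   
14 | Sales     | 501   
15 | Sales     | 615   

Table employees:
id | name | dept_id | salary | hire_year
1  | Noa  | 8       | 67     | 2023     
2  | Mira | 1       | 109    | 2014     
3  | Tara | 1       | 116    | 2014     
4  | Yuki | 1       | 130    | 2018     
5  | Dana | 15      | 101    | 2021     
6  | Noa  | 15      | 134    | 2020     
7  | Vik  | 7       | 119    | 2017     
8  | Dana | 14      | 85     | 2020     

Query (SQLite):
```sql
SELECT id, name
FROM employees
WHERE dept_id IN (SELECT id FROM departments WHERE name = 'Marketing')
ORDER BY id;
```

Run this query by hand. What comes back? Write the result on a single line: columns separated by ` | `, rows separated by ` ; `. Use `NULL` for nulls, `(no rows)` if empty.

1 | Noa

Inner query: departments.id where name = 'Marketing'.
Outer: keep employees rows whose dept_id is in that set.
Inner query → {8}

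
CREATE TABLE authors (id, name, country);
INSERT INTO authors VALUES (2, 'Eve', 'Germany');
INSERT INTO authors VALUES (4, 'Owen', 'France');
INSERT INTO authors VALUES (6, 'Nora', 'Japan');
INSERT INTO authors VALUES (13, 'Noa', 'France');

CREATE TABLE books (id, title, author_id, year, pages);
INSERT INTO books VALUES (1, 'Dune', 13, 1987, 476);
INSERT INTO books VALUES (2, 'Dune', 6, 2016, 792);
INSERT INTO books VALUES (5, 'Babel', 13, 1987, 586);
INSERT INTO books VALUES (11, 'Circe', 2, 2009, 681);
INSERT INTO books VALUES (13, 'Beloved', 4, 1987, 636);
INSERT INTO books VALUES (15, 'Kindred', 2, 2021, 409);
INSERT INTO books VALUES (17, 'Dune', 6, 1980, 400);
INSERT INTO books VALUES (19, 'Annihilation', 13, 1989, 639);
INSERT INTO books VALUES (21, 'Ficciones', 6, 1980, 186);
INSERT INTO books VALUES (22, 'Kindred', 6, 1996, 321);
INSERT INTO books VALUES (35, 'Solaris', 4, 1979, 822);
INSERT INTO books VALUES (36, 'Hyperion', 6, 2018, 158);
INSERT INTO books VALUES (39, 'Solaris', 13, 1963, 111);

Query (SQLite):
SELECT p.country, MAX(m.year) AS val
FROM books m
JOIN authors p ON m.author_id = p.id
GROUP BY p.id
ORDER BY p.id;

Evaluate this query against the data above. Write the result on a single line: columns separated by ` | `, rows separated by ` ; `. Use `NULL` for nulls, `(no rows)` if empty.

Germany | 2021 ; France | 1987 ; Japan | 2018 ; France | 1989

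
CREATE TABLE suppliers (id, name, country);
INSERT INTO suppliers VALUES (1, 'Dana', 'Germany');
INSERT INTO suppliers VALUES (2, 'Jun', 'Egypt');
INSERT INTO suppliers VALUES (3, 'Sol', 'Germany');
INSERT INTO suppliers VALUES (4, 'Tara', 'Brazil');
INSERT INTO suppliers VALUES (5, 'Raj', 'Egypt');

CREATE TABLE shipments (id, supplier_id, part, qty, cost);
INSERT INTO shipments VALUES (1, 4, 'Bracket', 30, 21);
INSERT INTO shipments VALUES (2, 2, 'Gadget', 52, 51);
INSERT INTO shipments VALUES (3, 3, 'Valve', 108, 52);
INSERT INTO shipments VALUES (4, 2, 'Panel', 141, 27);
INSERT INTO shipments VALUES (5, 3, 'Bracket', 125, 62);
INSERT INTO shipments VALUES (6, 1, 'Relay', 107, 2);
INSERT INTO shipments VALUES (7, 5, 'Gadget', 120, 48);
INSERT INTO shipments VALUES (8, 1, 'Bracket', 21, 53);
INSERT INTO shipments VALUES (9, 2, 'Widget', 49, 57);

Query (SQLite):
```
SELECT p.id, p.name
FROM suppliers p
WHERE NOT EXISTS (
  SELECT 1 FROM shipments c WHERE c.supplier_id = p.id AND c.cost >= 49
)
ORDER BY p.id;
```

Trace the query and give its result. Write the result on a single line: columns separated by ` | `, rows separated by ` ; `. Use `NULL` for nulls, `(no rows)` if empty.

4 | Tara ; 5 | Raj

For each suppliers row, check whether any shipments with matching supplier_id has cost >= 49.
Keep rows where that is false.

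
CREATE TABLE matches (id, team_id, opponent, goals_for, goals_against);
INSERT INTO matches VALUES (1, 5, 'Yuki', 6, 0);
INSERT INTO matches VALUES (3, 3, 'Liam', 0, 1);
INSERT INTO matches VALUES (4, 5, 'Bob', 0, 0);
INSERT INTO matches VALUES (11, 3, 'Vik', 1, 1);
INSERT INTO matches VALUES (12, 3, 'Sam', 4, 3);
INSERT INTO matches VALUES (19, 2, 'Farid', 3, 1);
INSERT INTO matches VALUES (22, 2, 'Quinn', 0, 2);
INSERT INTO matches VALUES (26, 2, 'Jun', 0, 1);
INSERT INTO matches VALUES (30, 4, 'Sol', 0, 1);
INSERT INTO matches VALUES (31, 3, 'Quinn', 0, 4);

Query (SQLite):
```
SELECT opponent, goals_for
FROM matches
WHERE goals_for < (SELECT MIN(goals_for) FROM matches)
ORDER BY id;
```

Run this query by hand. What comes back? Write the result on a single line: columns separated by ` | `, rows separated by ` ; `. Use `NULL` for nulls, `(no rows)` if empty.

Scalar subquery: MIN(goals_for) over all matches rows = 0.
Keep rows where goals_for < that value.

(no rows)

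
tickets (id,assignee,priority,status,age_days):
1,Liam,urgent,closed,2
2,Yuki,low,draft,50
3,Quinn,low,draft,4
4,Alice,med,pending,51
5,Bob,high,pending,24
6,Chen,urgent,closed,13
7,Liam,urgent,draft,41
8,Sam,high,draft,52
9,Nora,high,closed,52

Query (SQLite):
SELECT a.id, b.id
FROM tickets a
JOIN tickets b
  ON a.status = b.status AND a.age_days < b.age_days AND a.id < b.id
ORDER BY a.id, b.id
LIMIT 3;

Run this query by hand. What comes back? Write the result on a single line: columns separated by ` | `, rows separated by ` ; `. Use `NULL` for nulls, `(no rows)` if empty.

1 | 6 ; 1 | 9 ; 2 | 8

Pairs (a,b) with same status, a.age_days < b.age_days, a.id < b.id.
status groups: closed:{1,6,9} draft:{2,3,7,8} pending:{4,5}
Ordered by (a.id, b.id); first 3.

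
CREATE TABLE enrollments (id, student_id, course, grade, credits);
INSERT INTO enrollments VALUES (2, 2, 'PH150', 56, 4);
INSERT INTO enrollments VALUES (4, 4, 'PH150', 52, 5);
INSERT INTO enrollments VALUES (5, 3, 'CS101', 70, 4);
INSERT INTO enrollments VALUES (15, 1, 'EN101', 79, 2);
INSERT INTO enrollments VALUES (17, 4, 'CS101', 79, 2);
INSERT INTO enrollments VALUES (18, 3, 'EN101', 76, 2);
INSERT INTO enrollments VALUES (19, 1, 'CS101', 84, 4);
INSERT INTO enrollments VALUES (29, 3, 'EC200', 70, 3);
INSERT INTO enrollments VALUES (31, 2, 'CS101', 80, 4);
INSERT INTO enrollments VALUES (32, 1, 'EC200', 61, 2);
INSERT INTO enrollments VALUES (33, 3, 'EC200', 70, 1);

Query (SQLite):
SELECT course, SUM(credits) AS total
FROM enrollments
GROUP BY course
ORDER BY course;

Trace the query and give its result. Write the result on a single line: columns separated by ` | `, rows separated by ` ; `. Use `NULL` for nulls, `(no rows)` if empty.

CS101 | 14 ; EC200 | 6 ; EN101 | 4 ; PH150 | 9

Partition enrollments by course; compute SUM(credits) within each group.
  CS101: ids {5, 17, 19, 31} → SUM(credits)=14
  EC200: ids {29, 32, 33} → SUM(credits)=6
  EN101: ids {15, 18} → SUM(credits)=4
  PH150: ids {2, 4} → SUM(credits)=9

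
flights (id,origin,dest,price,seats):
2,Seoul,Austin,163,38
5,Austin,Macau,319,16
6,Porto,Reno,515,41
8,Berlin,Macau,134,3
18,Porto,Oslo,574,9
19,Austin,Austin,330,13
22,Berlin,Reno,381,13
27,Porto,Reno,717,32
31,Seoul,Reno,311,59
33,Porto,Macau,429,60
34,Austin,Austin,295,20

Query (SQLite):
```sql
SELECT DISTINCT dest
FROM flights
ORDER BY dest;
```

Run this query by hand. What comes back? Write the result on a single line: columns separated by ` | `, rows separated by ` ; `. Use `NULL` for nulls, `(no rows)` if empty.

Austin ; Macau ; Oslo ; Reno

Collect distinct dest values from flights.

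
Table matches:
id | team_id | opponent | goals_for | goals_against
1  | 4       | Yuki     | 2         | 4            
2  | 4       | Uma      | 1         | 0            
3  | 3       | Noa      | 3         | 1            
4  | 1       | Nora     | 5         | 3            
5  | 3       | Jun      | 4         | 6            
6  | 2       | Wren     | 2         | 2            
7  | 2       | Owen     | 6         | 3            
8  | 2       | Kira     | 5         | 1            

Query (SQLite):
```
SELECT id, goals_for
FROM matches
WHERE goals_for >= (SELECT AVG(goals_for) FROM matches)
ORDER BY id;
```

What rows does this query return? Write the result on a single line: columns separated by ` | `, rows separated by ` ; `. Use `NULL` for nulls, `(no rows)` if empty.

4 | 5 ; 5 | 4 ; 7 | 6 ; 8 | 5

Scalar subquery: AVG(goals_for) over all matches rows = 3.5.
Keep rows where goals_for >= that value.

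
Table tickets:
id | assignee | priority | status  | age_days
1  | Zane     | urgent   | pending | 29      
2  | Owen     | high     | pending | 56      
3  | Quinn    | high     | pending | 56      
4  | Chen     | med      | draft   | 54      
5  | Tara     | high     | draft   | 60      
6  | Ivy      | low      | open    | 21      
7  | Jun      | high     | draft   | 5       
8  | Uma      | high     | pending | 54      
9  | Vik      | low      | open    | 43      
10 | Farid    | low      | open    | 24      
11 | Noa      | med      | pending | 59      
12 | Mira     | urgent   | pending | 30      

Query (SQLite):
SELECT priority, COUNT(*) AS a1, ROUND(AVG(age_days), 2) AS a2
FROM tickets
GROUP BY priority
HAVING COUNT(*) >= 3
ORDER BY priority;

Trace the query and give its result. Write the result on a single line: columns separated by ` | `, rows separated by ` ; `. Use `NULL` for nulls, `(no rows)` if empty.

high | 5 | 46.2 ; low | 3 | 29.33

Group tickets by priority.
Per group compute: COUNT(*), ROUND(AVG(age_days), 2).
HAVING: drop groups with fewer than 3 rows.
  high: ids {2, 3, 5, 7, 8} → COUNT(*)=5, ROUND(AVG(age_days), 2)=46.2
  low: ids {6, 9, 10} → COUNT(*)=3, ROUND(AVG(age_days), 2)=29.33
  med: ids {4, 11} → COUNT(*)=2, ROUND(AVG(age_days), 2)=56.5
  urgent: ids {1, 12} → COUNT(*)=2, ROUND(AVG(age_days), 2)=29.5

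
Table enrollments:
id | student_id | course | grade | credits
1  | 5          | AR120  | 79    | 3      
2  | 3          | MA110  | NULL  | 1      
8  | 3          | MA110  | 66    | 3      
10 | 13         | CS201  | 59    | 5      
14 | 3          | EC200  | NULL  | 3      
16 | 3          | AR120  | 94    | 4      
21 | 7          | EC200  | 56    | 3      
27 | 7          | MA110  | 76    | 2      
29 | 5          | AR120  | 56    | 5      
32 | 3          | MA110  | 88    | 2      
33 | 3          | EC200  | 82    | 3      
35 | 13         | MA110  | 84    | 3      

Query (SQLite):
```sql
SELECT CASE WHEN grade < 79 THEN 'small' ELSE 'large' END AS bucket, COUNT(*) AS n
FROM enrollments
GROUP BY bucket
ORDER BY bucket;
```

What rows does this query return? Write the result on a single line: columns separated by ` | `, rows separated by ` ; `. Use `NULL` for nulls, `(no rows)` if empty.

large | 7 ; small | 5

Bucket rows by grade < 79 → 'small' else 'large'; count each bucket.
NULL < 79 is unknown, so NULL grade falls into ELSE → 'large'.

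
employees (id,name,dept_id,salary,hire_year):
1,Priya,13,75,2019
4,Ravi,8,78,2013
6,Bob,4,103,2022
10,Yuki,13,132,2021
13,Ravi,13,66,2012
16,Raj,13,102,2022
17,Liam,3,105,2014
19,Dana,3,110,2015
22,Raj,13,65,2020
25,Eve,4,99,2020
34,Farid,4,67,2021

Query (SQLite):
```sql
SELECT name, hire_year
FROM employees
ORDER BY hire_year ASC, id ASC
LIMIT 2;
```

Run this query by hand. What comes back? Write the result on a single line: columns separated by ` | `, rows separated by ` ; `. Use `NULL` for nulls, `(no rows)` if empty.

Ravi | 2012 ; Ravi | 2013

Sort by hire_year asc, tiebreak id asc: (2012, id=13), (2013, id=4), (2014, id=17), (2015, id=19), (2019, id=1) …. Take first 2.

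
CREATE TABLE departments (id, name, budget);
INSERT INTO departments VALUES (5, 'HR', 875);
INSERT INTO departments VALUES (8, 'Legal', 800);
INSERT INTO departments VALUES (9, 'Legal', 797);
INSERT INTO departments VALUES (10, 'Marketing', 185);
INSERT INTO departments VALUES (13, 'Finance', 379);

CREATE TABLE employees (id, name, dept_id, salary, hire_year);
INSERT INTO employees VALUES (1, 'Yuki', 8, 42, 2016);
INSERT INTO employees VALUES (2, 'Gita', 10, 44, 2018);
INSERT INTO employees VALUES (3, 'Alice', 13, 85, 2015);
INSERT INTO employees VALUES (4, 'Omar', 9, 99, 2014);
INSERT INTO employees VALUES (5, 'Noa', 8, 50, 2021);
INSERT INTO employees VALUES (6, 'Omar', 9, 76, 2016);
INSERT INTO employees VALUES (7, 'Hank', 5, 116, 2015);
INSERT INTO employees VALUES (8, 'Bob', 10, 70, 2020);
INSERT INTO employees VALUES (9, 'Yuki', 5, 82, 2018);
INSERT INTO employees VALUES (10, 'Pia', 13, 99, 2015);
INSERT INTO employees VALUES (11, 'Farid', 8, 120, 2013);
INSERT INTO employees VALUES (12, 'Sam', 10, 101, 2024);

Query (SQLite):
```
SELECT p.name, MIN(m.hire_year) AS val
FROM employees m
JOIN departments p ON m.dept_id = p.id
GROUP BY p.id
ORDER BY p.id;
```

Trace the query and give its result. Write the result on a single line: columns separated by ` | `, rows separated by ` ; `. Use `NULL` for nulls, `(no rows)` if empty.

Join each employees row to its departments via dept_id.
Group joined rows by departments.id; compute MIN(m.hire_year) per group.
  5: ids {7, 9} → MIN(m.hire_year)=2015
  8: ids {1, 5, 11} → MIN(m.hire_year)=2013
  9: ids {4, 6} → MIN(m.hire_year)=2014
  10: ids {2, 8, 12} → MIN(m.hire_year)=2018
  13: ids {3, 10} → MIN(m.hire_year)=2015

HR | 2015 ; Legal | 2013 ; Legal | 2014 ; Marketing | 2018 ; Finance | 2015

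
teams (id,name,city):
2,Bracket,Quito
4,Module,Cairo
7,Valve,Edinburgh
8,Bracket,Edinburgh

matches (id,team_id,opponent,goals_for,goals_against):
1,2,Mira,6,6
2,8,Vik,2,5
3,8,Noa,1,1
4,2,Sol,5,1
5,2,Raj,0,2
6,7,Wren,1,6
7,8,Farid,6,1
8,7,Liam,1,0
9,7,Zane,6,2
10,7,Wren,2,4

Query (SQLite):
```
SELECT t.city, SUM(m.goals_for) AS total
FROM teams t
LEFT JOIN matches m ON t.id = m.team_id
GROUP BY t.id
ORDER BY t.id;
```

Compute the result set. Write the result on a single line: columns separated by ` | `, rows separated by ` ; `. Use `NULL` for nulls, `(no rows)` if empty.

LEFT JOIN keeps every teams row; unmatched ones get NULL for matches columns.
Group by teams.id and compute SUM(m.goals_for). SUM over an all-NULL group is NULL.
  2: ids {1, 4, 5} → SUM(m.goals_for)=11
  4: ids {—} → SUM(m.goals_for)=NULL
  7: ids {6, 8, 9, 10} → SUM(m.goals_for)=10
  8: ids {2, 3, 7} → SUM(m.goals_for)=9

Quito | 11 ; Cairo | NULL ; Edinburgh | 10 ; Edinburgh | 9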